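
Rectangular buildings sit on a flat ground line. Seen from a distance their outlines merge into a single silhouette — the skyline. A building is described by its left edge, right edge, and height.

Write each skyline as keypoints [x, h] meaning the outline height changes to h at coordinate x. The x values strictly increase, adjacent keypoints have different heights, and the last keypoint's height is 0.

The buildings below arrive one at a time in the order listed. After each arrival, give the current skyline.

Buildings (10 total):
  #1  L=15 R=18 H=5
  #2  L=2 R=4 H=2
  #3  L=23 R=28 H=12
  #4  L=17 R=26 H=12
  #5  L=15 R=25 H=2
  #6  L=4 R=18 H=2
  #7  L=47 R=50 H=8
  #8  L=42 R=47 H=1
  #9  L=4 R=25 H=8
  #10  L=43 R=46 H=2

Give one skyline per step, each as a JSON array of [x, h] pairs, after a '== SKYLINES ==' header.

== SKYLINES ==
[[15,5],[18,0]]
[[2,2],[4,0],[15,5],[18,0]]
[[2,2],[4,0],[15,5],[18,0],[23,12],[28,0]]
[[2,2],[4,0],[15,5],[17,12],[28,0]]
[[2,2],[4,0],[15,5],[17,12],[28,0]]
[[2,2],[15,5],[17,12],[28,0]]
[[2,2],[15,5],[17,12],[28,0],[47,8],[50,0]]
[[2,2],[15,5],[17,12],[28,0],[42,1],[47,8],[50,0]]
[[2,2],[4,8],[17,12],[28,0],[42,1],[47,8],[50,0]]
[[2,2],[4,8],[17,12],[28,0],[42,1],[43,2],[46,1],[47,8],[50,0]]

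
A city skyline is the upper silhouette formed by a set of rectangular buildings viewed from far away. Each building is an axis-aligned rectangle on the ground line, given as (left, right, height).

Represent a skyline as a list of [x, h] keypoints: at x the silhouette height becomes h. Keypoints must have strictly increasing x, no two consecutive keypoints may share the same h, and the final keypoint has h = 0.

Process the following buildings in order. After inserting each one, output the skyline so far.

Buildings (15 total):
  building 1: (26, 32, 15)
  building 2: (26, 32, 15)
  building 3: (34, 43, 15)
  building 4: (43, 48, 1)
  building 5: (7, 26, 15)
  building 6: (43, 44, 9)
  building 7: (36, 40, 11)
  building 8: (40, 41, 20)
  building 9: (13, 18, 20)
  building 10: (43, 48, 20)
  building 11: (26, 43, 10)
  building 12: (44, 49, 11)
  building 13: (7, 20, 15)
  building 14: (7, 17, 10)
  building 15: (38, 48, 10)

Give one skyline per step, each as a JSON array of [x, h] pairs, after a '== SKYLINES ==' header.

== SKYLINES ==
[[26,15],[32,0]]
[[26,15],[32,0]]
[[26,15],[32,0],[34,15],[43,0]]
[[26,15],[32,0],[34,15],[43,1],[48,0]]
[[7,15],[32,0],[34,15],[43,1],[48,0]]
[[7,15],[32,0],[34,15],[43,9],[44,1],[48,0]]
[[7,15],[32,0],[34,15],[43,9],[44,1],[48,0]]
[[7,15],[32,0],[34,15],[40,20],[41,15],[43,9],[44,1],[48,0]]
[[7,15],[13,20],[18,15],[32,0],[34,15],[40,20],[41,15],[43,9],[44,1],[48,0]]
[[7,15],[13,20],[18,15],[32,0],[34,15],[40,20],[41,15],[43,20],[48,0]]
[[7,15],[13,20],[18,15],[32,10],[34,15],[40,20],[41,15],[43,20],[48,0]]
[[7,15],[13,20],[18,15],[32,10],[34,15],[40,20],[41,15],[43,20],[48,11],[49,0]]
[[7,15],[13,20],[18,15],[32,10],[34,15],[40,20],[41,15],[43,20],[48,11],[49,0]]
[[7,15],[13,20],[18,15],[32,10],[34,15],[40,20],[41,15],[43,20],[48,11],[49,0]]
[[7,15],[13,20],[18,15],[32,10],[34,15],[40,20],[41,15],[43,20],[48,11],[49,0]]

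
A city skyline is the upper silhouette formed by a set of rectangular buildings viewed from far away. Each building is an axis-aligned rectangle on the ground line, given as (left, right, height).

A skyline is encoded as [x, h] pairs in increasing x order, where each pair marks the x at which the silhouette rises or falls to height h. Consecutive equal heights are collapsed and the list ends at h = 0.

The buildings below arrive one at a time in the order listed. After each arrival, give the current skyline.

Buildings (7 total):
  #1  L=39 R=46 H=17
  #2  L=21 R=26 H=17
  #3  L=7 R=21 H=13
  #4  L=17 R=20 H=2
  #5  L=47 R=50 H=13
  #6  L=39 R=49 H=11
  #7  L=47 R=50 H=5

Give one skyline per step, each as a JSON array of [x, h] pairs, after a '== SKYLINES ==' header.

== SKYLINES ==
[[39,17],[46,0]]
[[21,17],[26,0],[39,17],[46,0]]
[[7,13],[21,17],[26,0],[39,17],[46,0]]
[[7,13],[21,17],[26,0],[39,17],[46,0]]
[[7,13],[21,17],[26,0],[39,17],[46,0],[47,13],[50,0]]
[[7,13],[21,17],[26,0],[39,17],[46,11],[47,13],[50,0]]
[[7,13],[21,17],[26,0],[39,17],[46,11],[47,13],[50,0]]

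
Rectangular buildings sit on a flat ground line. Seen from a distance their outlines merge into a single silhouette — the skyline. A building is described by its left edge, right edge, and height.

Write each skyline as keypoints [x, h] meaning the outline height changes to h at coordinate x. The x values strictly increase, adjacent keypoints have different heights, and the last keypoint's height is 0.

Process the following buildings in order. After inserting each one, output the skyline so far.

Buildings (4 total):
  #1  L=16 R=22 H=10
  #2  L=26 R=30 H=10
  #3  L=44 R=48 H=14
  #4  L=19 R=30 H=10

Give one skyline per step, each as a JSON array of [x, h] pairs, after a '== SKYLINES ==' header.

== SKYLINES ==
[[16,10],[22,0]]
[[16,10],[22,0],[26,10],[30,0]]
[[16,10],[22,0],[26,10],[30,0],[44,14],[48,0]]
[[16,10],[30,0],[44,14],[48,0]]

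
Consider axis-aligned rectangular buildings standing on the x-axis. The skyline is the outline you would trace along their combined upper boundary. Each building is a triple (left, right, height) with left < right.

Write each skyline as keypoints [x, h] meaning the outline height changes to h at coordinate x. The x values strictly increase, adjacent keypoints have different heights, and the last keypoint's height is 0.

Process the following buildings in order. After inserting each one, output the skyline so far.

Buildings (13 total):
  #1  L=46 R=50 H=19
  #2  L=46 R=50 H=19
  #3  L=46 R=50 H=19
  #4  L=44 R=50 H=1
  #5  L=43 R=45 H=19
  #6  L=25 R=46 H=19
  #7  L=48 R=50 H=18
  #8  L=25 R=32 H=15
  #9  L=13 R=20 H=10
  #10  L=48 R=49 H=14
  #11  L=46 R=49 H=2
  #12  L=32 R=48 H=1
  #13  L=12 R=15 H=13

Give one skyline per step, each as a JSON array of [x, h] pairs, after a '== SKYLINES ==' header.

== SKYLINES ==
[[46,19],[50,0]]
[[46,19],[50,0]]
[[46,19],[50,0]]
[[44,1],[46,19],[50,0]]
[[43,19],[45,1],[46,19],[50,0]]
[[25,19],[50,0]]
[[25,19],[50,0]]
[[25,19],[50,0]]
[[13,10],[20,0],[25,19],[50,0]]
[[13,10],[20,0],[25,19],[50,0]]
[[13,10],[20,0],[25,19],[50,0]]
[[13,10],[20,0],[25,19],[50,0]]
[[12,13],[15,10],[20,0],[25,19],[50,0]]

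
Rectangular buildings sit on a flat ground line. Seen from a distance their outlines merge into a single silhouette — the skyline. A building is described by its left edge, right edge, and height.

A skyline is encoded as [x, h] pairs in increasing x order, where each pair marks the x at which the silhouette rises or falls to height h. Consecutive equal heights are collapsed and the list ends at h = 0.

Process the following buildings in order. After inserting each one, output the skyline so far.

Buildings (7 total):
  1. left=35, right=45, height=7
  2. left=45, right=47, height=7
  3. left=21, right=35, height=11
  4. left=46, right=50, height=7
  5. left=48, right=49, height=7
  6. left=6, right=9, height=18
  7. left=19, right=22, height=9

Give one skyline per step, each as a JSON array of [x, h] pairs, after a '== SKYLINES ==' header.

== SKYLINES ==
[[35,7],[45,0]]
[[35,7],[47,0]]
[[21,11],[35,7],[47,0]]
[[21,11],[35,7],[50,0]]
[[21,11],[35,7],[50,0]]
[[6,18],[9,0],[21,11],[35,7],[50,0]]
[[6,18],[9,0],[19,9],[21,11],[35,7],[50,0]]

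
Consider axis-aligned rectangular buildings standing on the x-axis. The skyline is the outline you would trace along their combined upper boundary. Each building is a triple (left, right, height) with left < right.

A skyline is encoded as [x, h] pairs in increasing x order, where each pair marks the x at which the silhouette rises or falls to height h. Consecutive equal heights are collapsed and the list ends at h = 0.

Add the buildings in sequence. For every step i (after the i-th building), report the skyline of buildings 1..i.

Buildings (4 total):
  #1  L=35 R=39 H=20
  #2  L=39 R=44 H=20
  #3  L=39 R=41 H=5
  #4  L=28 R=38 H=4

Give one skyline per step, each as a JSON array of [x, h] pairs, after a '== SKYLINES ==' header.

== SKYLINES ==
[[35,20],[39,0]]
[[35,20],[44,0]]
[[35,20],[44,0]]
[[28,4],[35,20],[44,0]]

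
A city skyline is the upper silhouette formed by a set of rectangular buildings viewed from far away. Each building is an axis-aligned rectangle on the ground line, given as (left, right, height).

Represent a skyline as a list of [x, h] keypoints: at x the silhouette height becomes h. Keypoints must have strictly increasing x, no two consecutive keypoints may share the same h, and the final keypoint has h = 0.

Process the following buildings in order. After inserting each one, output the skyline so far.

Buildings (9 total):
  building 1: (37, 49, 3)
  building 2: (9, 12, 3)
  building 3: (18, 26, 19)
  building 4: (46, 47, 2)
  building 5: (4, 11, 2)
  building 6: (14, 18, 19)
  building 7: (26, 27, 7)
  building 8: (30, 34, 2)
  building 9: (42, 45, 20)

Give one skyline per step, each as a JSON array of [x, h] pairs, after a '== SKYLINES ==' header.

== SKYLINES ==
[[37,3],[49,0]]
[[9,3],[12,0],[37,3],[49,0]]
[[9,3],[12,0],[18,19],[26,0],[37,3],[49,0]]
[[9,3],[12,0],[18,19],[26,0],[37,3],[49,0]]
[[4,2],[9,3],[12,0],[18,19],[26,0],[37,3],[49,0]]
[[4,2],[9,3],[12,0],[14,19],[26,0],[37,3],[49,0]]
[[4,2],[9,3],[12,0],[14,19],[26,7],[27,0],[37,3],[49,0]]
[[4,2],[9,3],[12,0],[14,19],[26,7],[27,0],[30,2],[34,0],[37,3],[49,0]]
[[4,2],[9,3],[12,0],[14,19],[26,7],[27,0],[30,2],[34,0],[37,3],[42,20],[45,3],[49,0]]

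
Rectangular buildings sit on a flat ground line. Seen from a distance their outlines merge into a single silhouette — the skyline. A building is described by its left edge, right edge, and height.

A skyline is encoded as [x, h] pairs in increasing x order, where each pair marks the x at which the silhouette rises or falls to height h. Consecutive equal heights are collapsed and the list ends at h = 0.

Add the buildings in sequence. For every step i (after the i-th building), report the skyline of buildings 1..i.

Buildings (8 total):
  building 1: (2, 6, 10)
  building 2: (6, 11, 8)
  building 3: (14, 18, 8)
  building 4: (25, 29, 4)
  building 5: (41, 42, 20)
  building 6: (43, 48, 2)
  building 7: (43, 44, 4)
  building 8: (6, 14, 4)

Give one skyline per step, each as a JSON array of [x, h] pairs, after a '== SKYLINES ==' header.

== SKYLINES ==
[[2,10],[6,0]]
[[2,10],[6,8],[11,0]]
[[2,10],[6,8],[11,0],[14,8],[18,0]]
[[2,10],[6,8],[11,0],[14,8],[18,0],[25,4],[29,0]]
[[2,10],[6,8],[11,0],[14,8],[18,0],[25,4],[29,0],[41,20],[42,0]]
[[2,10],[6,8],[11,0],[14,8],[18,0],[25,4],[29,0],[41,20],[42,0],[43,2],[48,0]]
[[2,10],[6,8],[11,0],[14,8],[18,0],[25,4],[29,0],[41,20],[42,0],[43,4],[44,2],[48,0]]
[[2,10],[6,8],[11,4],[14,8],[18,0],[25,4],[29,0],[41,20],[42,0],[43,4],[44,2],[48,0]]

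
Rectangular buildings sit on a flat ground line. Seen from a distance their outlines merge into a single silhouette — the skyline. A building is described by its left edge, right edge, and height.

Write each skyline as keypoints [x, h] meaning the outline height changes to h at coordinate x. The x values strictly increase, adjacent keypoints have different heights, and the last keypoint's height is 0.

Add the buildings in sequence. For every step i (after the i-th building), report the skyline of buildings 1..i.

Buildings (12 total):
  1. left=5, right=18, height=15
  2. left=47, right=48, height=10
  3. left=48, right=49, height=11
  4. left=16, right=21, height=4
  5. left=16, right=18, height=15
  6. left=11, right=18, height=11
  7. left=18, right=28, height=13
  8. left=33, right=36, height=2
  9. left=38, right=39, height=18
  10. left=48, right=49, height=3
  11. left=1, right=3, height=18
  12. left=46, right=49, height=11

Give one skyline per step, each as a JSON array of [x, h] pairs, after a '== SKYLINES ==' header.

== SKYLINES ==
[[5,15],[18,0]]
[[5,15],[18,0],[47,10],[48,0]]
[[5,15],[18,0],[47,10],[48,11],[49,0]]
[[5,15],[18,4],[21,0],[47,10],[48,11],[49,0]]
[[5,15],[18,4],[21,0],[47,10],[48,11],[49,0]]
[[5,15],[18,4],[21,0],[47,10],[48,11],[49,0]]
[[5,15],[18,13],[28,0],[47,10],[48,11],[49,0]]
[[5,15],[18,13],[28,0],[33,2],[36,0],[47,10],[48,11],[49,0]]
[[5,15],[18,13],[28,0],[33,2],[36,0],[38,18],[39,0],[47,10],[48,11],[49,0]]
[[5,15],[18,13],[28,0],[33,2],[36,0],[38,18],[39,0],[47,10],[48,11],[49,0]]
[[1,18],[3,0],[5,15],[18,13],[28,0],[33,2],[36,0],[38,18],[39,0],[47,10],[48,11],[49,0]]
[[1,18],[3,0],[5,15],[18,13],[28,0],[33,2],[36,0],[38,18],[39,0],[46,11],[49,0]]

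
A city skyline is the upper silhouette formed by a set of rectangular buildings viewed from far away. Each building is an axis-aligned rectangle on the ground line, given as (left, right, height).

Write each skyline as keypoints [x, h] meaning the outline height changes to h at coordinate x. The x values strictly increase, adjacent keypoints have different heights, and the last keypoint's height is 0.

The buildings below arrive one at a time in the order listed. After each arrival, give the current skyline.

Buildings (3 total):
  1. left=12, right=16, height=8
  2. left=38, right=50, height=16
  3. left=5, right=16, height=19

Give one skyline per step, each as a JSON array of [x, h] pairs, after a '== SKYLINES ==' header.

== SKYLINES ==
[[12,8],[16,0]]
[[12,8],[16,0],[38,16],[50,0]]
[[5,19],[16,0],[38,16],[50,0]]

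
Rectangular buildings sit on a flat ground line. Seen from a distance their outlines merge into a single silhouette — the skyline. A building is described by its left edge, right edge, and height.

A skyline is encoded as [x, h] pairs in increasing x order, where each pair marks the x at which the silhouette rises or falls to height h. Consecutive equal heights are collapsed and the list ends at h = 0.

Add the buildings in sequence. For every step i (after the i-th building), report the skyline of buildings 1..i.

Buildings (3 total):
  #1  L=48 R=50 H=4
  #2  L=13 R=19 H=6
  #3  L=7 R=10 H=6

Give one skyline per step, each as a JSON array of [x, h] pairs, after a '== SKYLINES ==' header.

== SKYLINES ==
[[48,4],[50,0]]
[[13,6],[19,0],[48,4],[50,0]]
[[7,6],[10,0],[13,6],[19,0],[48,4],[50,0]]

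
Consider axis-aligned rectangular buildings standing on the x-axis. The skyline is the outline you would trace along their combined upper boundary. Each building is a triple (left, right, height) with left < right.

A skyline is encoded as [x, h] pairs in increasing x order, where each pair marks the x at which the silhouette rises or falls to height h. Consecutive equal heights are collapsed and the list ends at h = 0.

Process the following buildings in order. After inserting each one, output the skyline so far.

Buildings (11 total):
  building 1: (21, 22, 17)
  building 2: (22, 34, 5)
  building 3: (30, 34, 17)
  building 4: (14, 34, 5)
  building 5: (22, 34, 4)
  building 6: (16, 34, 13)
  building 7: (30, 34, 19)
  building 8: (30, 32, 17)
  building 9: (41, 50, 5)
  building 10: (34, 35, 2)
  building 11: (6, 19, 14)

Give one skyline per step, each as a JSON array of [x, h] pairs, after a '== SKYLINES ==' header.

== SKYLINES ==
[[21,17],[22,0]]
[[21,17],[22,5],[34,0]]
[[21,17],[22,5],[30,17],[34,0]]
[[14,5],[21,17],[22,5],[30,17],[34,0]]
[[14,5],[21,17],[22,5],[30,17],[34,0]]
[[14,5],[16,13],[21,17],[22,13],[30,17],[34,0]]
[[14,5],[16,13],[21,17],[22,13],[30,19],[34,0]]
[[14,5],[16,13],[21,17],[22,13],[30,19],[34,0]]
[[14,5],[16,13],[21,17],[22,13],[30,19],[34,0],[41,5],[50,0]]
[[14,5],[16,13],[21,17],[22,13],[30,19],[34,2],[35,0],[41,5],[50,0]]
[[6,14],[19,13],[21,17],[22,13],[30,19],[34,2],[35,0],[41,5],[50,0]]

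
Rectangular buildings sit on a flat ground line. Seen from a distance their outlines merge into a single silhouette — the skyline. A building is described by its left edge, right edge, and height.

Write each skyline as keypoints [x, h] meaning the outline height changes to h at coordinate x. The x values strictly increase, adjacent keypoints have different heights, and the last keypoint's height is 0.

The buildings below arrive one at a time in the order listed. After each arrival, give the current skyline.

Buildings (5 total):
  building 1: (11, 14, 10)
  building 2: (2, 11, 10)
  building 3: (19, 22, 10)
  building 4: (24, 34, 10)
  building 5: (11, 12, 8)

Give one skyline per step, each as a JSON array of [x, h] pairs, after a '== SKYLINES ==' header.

== SKYLINES ==
[[11,10],[14,0]]
[[2,10],[14,0]]
[[2,10],[14,0],[19,10],[22,0]]
[[2,10],[14,0],[19,10],[22,0],[24,10],[34,0]]
[[2,10],[14,0],[19,10],[22,0],[24,10],[34,0]]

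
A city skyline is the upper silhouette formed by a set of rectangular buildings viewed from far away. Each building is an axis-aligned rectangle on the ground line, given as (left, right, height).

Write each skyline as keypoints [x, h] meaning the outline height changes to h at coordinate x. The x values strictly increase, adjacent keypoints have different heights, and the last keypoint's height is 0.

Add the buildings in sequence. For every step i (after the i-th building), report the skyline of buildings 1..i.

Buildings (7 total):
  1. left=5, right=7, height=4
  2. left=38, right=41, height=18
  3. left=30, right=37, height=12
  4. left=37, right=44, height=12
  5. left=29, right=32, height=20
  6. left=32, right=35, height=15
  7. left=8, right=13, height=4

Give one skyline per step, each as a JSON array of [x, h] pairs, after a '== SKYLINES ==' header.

== SKYLINES ==
[[5,4],[7,0]]
[[5,4],[7,0],[38,18],[41,0]]
[[5,4],[7,0],[30,12],[37,0],[38,18],[41,0]]
[[5,4],[7,0],[30,12],[38,18],[41,12],[44,0]]
[[5,4],[7,0],[29,20],[32,12],[38,18],[41,12],[44,0]]
[[5,4],[7,0],[29,20],[32,15],[35,12],[38,18],[41,12],[44,0]]
[[5,4],[7,0],[8,4],[13,0],[29,20],[32,15],[35,12],[38,18],[41,12],[44,0]]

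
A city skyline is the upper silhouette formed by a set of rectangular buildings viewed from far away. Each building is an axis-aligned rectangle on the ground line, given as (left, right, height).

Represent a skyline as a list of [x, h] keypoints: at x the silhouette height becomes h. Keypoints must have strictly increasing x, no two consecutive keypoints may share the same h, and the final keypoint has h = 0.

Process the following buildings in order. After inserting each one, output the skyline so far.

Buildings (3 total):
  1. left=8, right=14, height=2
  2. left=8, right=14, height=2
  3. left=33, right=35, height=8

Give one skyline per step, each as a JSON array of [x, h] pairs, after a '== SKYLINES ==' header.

== SKYLINES ==
[[8,2],[14,0]]
[[8,2],[14,0]]
[[8,2],[14,0],[33,8],[35,0]]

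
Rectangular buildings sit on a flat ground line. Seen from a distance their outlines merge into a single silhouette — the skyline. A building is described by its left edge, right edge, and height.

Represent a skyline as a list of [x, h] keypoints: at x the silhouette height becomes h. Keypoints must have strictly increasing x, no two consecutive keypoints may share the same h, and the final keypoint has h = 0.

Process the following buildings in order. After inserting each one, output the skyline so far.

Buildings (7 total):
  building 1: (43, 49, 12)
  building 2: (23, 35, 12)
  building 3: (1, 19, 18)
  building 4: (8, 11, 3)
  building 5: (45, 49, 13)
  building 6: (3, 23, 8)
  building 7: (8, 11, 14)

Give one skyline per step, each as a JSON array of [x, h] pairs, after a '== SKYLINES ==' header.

== SKYLINES ==
[[43,12],[49,0]]
[[23,12],[35,0],[43,12],[49,0]]
[[1,18],[19,0],[23,12],[35,0],[43,12],[49,0]]
[[1,18],[19,0],[23,12],[35,0],[43,12],[49,0]]
[[1,18],[19,0],[23,12],[35,0],[43,12],[45,13],[49,0]]
[[1,18],[19,8],[23,12],[35,0],[43,12],[45,13],[49,0]]
[[1,18],[19,8],[23,12],[35,0],[43,12],[45,13],[49,0]]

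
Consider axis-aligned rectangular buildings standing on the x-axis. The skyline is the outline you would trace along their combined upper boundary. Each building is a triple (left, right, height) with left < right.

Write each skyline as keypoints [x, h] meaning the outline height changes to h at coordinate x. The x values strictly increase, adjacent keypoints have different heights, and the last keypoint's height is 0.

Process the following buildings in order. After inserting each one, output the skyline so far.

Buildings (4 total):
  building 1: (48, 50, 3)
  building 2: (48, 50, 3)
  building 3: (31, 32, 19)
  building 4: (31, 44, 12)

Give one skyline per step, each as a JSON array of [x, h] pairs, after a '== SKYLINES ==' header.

== SKYLINES ==
[[48,3],[50,0]]
[[48,3],[50,0]]
[[31,19],[32,0],[48,3],[50,0]]
[[31,19],[32,12],[44,0],[48,3],[50,0]]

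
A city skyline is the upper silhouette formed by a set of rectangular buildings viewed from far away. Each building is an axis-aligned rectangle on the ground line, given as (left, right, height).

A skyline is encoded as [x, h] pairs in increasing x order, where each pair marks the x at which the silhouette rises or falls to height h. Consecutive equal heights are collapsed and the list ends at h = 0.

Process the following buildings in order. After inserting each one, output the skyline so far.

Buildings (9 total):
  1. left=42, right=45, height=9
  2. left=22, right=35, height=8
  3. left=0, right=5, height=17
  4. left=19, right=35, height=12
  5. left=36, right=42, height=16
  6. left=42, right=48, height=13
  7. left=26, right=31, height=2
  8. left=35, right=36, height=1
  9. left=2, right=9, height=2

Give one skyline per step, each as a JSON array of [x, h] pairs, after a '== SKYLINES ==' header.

== SKYLINES ==
[[42,9],[45,0]]
[[22,8],[35,0],[42,9],[45,0]]
[[0,17],[5,0],[22,8],[35,0],[42,9],[45,0]]
[[0,17],[5,0],[19,12],[35,0],[42,9],[45,0]]
[[0,17],[5,0],[19,12],[35,0],[36,16],[42,9],[45,0]]
[[0,17],[5,0],[19,12],[35,0],[36,16],[42,13],[48,0]]
[[0,17],[5,0],[19,12],[35,0],[36,16],[42,13],[48,0]]
[[0,17],[5,0],[19,12],[35,1],[36,16],[42,13],[48,0]]
[[0,17],[5,2],[9,0],[19,12],[35,1],[36,16],[42,13],[48,0]]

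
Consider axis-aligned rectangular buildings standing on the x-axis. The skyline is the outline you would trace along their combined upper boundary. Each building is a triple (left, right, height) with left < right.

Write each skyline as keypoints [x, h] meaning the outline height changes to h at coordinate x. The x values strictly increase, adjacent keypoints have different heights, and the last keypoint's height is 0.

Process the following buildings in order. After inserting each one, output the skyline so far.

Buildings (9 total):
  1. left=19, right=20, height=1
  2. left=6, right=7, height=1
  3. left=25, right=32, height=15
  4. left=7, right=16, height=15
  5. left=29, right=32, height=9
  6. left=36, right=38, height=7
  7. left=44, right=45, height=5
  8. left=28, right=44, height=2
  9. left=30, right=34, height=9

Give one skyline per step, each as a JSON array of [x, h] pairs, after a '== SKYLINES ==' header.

== SKYLINES ==
[[19,1],[20,0]]
[[6,1],[7,0],[19,1],[20,0]]
[[6,1],[7,0],[19,1],[20,0],[25,15],[32,0]]
[[6,1],[7,15],[16,0],[19,1],[20,0],[25,15],[32,0]]
[[6,1],[7,15],[16,0],[19,1],[20,0],[25,15],[32,0]]
[[6,1],[7,15],[16,0],[19,1],[20,0],[25,15],[32,0],[36,7],[38,0]]
[[6,1],[7,15],[16,0],[19,1],[20,0],[25,15],[32,0],[36,7],[38,0],[44,5],[45,0]]
[[6,1],[7,15],[16,0],[19,1],[20,0],[25,15],[32,2],[36,7],[38,2],[44,5],[45,0]]
[[6,1],[7,15],[16,0],[19,1],[20,0],[25,15],[32,9],[34,2],[36,7],[38,2],[44,5],[45,0]]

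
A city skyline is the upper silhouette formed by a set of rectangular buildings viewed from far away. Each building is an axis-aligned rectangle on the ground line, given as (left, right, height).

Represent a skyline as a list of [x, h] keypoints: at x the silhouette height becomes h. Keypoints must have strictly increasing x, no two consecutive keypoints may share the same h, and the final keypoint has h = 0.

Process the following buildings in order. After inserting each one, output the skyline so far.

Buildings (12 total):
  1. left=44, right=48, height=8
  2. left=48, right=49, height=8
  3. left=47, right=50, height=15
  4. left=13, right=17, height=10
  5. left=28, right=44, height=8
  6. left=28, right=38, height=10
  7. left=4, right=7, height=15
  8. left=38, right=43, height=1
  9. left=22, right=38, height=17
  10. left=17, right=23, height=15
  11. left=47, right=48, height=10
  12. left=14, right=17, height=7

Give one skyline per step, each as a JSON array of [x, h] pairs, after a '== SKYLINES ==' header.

== SKYLINES ==
[[44,8],[48,0]]
[[44,8],[49,0]]
[[44,8],[47,15],[50,0]]
[[13,10],[17,0],[44,8],[47,15],[50,0]]
[[13,10],[17,0],[28,8],[47,15],[50,0]]
[[13,10],[17,0],[28,10],[38,8],[47,15],[50,0]]
[[4,15],[7,0],[13,10],[17,0],[28,10],[38,8],[47,15],[50,0]]
[[4,15],[7,0],[13,10],[17,0],[28,10],[38,8],[47,15],[50,0]]
[[4,15],[7,0],[13,10],[17,0],[22,17],[38,8],[47,15],[50,0]]
[[4,15],[7,0],[13,10],[17,15],[22,17],[38,8],[47,15],[50,0]]
[[4,15],[7,0],[13,10],[17,15],[22,17],[38,8],[47,15],[50,0]]
[[4,15],[7,0],[13,10],[17,15],[22,17],[38,8],[47,15],[50,0]]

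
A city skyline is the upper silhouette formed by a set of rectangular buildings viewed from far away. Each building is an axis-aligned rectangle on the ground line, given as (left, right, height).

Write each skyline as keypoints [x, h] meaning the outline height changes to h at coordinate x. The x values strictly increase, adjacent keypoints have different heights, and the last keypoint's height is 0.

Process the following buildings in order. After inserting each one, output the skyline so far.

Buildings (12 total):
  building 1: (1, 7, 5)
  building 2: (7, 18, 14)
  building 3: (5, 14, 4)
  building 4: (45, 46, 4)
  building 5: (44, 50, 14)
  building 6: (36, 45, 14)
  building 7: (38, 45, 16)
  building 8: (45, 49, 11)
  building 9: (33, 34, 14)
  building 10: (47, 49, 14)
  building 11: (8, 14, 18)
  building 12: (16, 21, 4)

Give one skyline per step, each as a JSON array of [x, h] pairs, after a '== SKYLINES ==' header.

== SKYLINES ==
[[1,5],[7,0]]
[[1,5],[7,14],[18,0]]
[[1,5],[7,14],[18,0]]
[[1,5],[7,14],[18,0],[45,4],[46,0]]
[[1,5],[7,14],[18,0],[44,14],[50,0]]
[[1,5],[7,14],[18,0],[36,14],[50,0]]
[[1,5],[7,14],[18,0],[36,14],[38,16],[45,14],[50,0]]
[[1,5],[7,14],[18,0],[36,14],[38,16],[45,14],[50,0]]
[[1,5],[7,14],[18,0],[33,14],[34,0],[36,14],[38,16],[45,14],[50,0]]
[[1,5],[7,14],[18,0],[33,14],[34,0],[36,14],[38,16],[45,14],[50,0]]
[[1,5],[7,14],[8,18],[14,14],[18,0],[33,14],[34,0],[36,14],[38,16],[45,14],[50,0]]
[[1,5],[7,14],[8,18],[14,14],[18,4],[21,0],[33,14],[34,0],[36,14],[38,16],[45,14],[50,0]]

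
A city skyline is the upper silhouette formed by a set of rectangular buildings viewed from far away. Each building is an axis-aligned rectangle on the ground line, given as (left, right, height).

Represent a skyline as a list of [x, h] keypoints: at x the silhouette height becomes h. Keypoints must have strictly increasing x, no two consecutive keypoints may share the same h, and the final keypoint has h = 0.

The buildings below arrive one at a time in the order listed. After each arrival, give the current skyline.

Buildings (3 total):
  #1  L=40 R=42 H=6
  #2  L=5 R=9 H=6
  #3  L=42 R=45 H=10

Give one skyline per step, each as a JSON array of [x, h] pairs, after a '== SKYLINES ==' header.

== SKYLINES ==
[[40,6],[42,0]]
[[5,6],[9,0],[40,6],[42,0]]
[[5,6],[9,0],[40,6],[42,10],[45,0]]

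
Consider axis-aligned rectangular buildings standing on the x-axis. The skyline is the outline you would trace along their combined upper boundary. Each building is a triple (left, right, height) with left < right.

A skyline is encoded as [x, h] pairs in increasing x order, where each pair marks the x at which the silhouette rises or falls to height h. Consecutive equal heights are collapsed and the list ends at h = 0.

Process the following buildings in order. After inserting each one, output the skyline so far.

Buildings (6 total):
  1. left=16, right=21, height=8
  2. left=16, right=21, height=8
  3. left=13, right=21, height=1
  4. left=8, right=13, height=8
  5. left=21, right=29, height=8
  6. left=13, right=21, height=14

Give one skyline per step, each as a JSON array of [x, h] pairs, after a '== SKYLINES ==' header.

== SKYLINES ==
[[16,8],[21,0]]
[[16,8],[21,0]]
[[13,1],[16,8],[21,0]]
[[8,8],[13,1],[16,8],[21,0]]
[[8,8],[13,1],[16,8],[29,0]]
[[8,8],[13,14],[21,8],[29,0]]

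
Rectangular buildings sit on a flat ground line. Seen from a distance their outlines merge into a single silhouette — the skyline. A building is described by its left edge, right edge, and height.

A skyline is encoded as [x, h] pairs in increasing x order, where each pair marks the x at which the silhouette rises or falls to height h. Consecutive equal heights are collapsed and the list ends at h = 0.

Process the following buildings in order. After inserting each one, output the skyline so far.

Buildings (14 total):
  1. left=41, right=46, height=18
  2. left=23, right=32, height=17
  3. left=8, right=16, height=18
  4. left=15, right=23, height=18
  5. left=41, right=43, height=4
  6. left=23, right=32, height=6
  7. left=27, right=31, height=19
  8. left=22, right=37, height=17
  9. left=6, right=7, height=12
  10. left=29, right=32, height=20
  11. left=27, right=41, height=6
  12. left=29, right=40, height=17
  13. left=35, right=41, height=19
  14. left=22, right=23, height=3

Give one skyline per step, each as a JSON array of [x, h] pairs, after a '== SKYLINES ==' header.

== SKYLINES ==
[[41,18],[46,0]]
[[23,17],[32,0],[41,18],[46,0]]
[[8,18],[16,0],[23,17],[32,0],[41,18],[46,0]]
[[8,18],[23,17],[32,0],[41,18],[46,0]]
[[8,18],[23,17],[32,0],[41,18],[46,0]]
[[8,18],[23,17],[32,0],[41,18],[46,0]]
[[8,18],[23,17],[27,19],[31,17],[32,0],[41,18],[46,0]]
[[8,18],[23,17],[27,19],[31,17],[37,0],[41,18],[46,0]]
[[6,12],[7,0],[8,18],[23,17],[27,19],[31,17],[37,0],[41,18],[46,0]]
[[6,12],[7,0],[8,18],[23,17],[27,19],[29,20],[32,17],[37,0],[41,18],[46,0]]
[[6,12],[7,0],[8,18],[23,17],[27,19],[29,20],[32,17],[37,6],[41,18],[46,0]]
[[6,12],[7,0],[8,18],[23,17],[27,19],[29,20],[32,17],[40,6],[41,18],[46,0]]
[[6,12],[7,0],[8,18],[23,17],[27,19],[29,20],[32,17],[35,19],[41,18],[46,0]]
[[6,12],[7,0],[8,18],[23,17],[27,19],[29,20],[32,17],[35,19],[41,18],[46,0]]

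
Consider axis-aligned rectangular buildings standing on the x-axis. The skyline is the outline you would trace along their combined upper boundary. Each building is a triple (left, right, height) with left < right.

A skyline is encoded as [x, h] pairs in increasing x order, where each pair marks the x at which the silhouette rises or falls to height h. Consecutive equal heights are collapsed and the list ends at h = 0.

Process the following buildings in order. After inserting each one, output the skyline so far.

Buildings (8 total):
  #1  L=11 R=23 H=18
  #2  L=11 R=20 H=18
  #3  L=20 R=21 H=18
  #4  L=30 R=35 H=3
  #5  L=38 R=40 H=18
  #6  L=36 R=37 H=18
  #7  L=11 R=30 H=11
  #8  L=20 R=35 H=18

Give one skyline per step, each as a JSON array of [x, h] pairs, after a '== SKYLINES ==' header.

== SKYLINES ==
[[11,18],[23,0]]
[[11,18],[23,0]]
[[11,18],[23,0]]
[[11,18],[23,0],[30,3],[35,0]]
[[11,18],[23,0],[30,3],[35,0],[38,18],[40,0]]
[[11,18],[23,0],[30,3],[35,0],[36,18],[37,0],[38,18],[40,0]]
[[11,18],[23,11],[30,3],[35,0],[36,18],[37,0],[38,18],[40,0]]
[[11,18],[35,0],[36,18],[37,0],[38,18],[40,0]]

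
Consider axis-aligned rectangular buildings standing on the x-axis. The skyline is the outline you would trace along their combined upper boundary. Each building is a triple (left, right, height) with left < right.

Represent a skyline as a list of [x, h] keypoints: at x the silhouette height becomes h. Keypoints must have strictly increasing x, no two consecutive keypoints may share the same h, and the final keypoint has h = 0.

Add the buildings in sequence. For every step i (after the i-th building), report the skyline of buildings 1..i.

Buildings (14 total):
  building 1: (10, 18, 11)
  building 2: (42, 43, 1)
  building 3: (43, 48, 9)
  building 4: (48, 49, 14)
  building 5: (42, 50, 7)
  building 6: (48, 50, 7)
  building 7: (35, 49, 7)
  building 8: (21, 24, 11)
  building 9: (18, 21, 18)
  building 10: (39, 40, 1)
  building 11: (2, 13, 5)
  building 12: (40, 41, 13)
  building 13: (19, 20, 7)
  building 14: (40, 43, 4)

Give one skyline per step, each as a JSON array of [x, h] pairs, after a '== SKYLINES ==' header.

== SKYLINES ==
[[10,11],[18,0]]
[[10,11],[18,0],[42,1],[43,0]]
[[10,11],[18,0],[42,1],[43,9],[48,0]]
[[10,11],[18,0],[42,1],[43,9],[48,14],[49,0]]
[[10,11],[18,0],[42,7],[43,9],[48,14],[49,7],[50,0]]
[[10,11],[18,0],[42,7],[43,9],[48,14],[49,7],[50,0]]
[[10,11],[18,0],[35,7],[43,9],[48,14],[49,7],[50,0]]
[[10,11],[18,0],[21,11],[24,0],[35,7],[43,9],[48,14],[49,7],[50,0]]
[[10,11],[18,18],[21,11],[24,0],[35,7],[43,9],[48,14],[49,7],[50,0]]
[[10,11],[18,18],[21,11],[24,0],[35,7],[43,9],[48,14],[49,7],[50,0]]
[[2,5],[10,11],[18,18],[21,11],[24,0],[35,7],[43,9],[48,14],[49,7],[50,0]]
[[2,5],[10,11],[18,18],[21,11],[24,0],[35,7],[40,13],[41,7],[43,9],[48,14],[49,7],[50,0]]
[[2,5],[10,11],[18,18],[21,11],[24,0],[35,7],[40,13],[41,7],[43,9],[48,14],[49,7],[50,0]]
[[2,5],[10,11],[18,18],[21,11],[24,0],[35,7],[40,13],[41,7],[43,9],[48,14],[49,7],[50,0]]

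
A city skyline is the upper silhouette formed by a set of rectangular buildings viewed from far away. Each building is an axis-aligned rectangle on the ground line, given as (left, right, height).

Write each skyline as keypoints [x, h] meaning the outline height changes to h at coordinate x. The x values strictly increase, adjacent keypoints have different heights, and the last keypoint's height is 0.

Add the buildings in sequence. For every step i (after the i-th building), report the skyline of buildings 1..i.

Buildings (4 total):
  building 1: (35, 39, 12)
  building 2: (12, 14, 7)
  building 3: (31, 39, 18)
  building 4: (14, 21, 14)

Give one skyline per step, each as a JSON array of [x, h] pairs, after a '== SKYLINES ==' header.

== SKYLINES ==
[[35,12],[39,0]]
[[12,7],[14,0],[35,12],[39,0]]
[[12,7],[14,0],[31,18],[39,0]]
[[12,7],[14,14],[21,0],[31,18],[39,0]]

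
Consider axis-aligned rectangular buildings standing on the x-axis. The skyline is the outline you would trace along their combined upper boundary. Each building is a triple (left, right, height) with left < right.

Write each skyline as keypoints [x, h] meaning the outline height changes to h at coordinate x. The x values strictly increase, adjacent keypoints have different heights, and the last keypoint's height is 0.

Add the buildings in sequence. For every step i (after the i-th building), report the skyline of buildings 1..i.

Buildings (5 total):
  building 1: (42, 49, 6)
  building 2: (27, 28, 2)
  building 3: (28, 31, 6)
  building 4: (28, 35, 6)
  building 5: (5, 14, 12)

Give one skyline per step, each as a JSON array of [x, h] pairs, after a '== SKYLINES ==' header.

== SKYLINES ==
[[42,6],[49,0]]
[[27,2],[28,0],[42,6],[49,0]]
[[27,2],[28,6],[31,0],[42,6],[49,0]]
[[27,2],[28,6],[35,0],[42,6],[49,0]]
[[5,12],[14,0],[27,2],[28,6],[35,0],[42,6],[49,0]]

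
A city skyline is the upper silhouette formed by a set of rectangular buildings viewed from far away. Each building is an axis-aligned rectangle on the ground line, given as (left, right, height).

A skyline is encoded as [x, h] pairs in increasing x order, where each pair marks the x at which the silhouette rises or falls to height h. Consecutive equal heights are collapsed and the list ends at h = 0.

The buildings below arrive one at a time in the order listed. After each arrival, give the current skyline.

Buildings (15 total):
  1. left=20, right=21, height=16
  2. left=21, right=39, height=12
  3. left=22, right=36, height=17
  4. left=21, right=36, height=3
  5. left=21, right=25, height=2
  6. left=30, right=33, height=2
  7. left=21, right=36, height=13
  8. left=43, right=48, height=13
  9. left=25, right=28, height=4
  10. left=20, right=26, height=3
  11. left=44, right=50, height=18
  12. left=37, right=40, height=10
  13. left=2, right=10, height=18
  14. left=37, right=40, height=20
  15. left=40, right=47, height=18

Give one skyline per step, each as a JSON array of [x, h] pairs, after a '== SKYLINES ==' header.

== SKYLINES ==
[[20,16],[21,0]]
[[20,16],[21,12],[39,0]]
[[20,16],[21,12],[22,17],[36,12],[39,0]]
[[20,16],[21,12],[22,17],[36,12],[39,0]]
[[20,16],[21,12],[22,17],[36,12],[39,0]]
[[20,16],[21,12],[22,17],[36,12],[39,0]]
[[20,16],[21,13],[22,17],[36,12],[39,0]]
[[20,16],[21,13],[22,17],[36,12],[39,0],[43,13],[48,0]]
[[20,16],[21,13],[22,17],[36,12],[39,0],[43,13],[48,0]]
[[20,16],[21,13],[22,17],[36,12],[39,0],[43,13],[48,0]]
[[20,16],[21,13],[22,17],[36,12],[39,0],[43,13],[44,18],[50,0]]
[[20,16],[21,13],[22,17],[36,12],[39,10],[40,0],[43,13],[44,18],[50,0]]
[[2,18],[10,0],[20,16],[21,13],[22,17],[36,12],[39,10],[40,0],[43,13],[44,18],[50,0]]
[[2,18],[10,0],[20,16],[21,13],[22,17],[36,12],[37,20],[40,0],[43,13],[44,18],[50,0]]
[[2,18],[10,0],[20,16],[21,13],[22,17],[36,12],[37,20],[40,18],[50,0]]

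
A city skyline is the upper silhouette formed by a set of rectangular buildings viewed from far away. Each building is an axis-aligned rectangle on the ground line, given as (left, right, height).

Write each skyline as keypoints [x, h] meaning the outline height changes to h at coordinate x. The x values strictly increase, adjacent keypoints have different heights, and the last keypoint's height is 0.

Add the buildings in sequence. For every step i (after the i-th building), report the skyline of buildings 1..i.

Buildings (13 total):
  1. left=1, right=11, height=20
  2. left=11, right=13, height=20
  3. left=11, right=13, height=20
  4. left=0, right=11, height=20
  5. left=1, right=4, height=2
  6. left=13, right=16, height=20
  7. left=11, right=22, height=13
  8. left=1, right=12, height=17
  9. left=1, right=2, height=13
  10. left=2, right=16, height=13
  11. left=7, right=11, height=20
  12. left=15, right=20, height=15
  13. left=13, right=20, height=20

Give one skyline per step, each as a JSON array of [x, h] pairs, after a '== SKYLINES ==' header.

== SKYLINES ==
[[1,20],[11,0]]
[[1,20],[13,0]]
[[1,20],[13,0]]
[[0,20],[13,0]]
[[0,20],[13,0]]
[[0,20],[16,0]]
[[0,20],[16,13],[22,0]]
[[0,20],[16,13],[22,0]]
[[0,20],[16,13],[22,0]]
[[0,20],[16,13],[22,0]]
[[0,20],[16,13],[22,0]]
[[0,20],[16,15],[20,13],[22,0]]
[[0,20],[20,13],[22,0]]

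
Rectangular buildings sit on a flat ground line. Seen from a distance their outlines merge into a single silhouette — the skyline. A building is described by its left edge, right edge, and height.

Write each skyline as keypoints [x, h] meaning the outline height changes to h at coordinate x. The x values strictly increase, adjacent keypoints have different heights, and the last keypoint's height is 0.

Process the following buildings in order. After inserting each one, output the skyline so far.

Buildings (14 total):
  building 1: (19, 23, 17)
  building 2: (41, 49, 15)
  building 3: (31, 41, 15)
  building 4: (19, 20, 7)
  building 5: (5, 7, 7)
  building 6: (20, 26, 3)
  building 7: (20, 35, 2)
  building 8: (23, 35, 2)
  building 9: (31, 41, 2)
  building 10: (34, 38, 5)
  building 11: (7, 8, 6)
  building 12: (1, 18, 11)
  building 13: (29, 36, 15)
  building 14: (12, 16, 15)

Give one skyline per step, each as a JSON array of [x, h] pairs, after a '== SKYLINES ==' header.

== SKYLINES ==
[[19,17],[23,0]]
[[19,17],[23,0],[41,15],[49,0]]
[[19,17],[23,0],[31,15],[49,0]]
[[19,17],[23,0],[31,15],[49,0]]
[[5,7],[7,0],[19,17],[23,0],[31,15],[49,0]]
[[5,7],[7,0],[19,17],[23,3],[26,0],[31,15],[49,0]]
[[5,7],[7,0],[19,17],[23,3],[26,2],[31,15],[49,0]]
[[5,7],[7,0],[19,17],[23,3],[26,2],[31,15],[49,0]]
[[5,7],[7,0],[19,17],[23,3],[26,2],[31,15],[49,0]]
[[5,7],[7,0],[19,17],[23,3],[26,2],[31,15],[49,0]]
[[5,7],[7,6],[8,0],[19,17],[23,3],[26,2],[31,15],[49,0]]
[[1,11],[18,0],[19,17],[23,3],[26,2],[31,15],[49,0]]
[[1,11],[18,0],[19,17],[23,3],[26,2],[29,15],[49,0]]
[[1,11],[12,15],[16,11],[18,0],[19,17],[23,3],[26,2],[29,15],[49,0]]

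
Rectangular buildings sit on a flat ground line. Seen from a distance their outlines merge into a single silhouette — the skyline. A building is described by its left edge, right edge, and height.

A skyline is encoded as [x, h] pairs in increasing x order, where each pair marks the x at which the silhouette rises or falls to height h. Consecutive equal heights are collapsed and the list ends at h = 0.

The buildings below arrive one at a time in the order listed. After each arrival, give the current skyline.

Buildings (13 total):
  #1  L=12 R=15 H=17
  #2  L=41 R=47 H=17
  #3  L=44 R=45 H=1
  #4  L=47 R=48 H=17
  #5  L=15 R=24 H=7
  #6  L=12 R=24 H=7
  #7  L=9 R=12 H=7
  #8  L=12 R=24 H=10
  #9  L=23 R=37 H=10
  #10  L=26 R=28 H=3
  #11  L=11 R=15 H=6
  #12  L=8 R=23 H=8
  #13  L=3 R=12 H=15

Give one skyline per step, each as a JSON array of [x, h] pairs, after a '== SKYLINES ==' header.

== SKYLINES ==
[[12,17],[15,0]]
[[12,17],[15,0],[41,17],[47,0]]
[[12,17],[15,0],[41,17],[47,0]]
[[12,17],[15,0],[41,17],[48,0]]
[[12,17],[15,7],[24,0],[41,17],[48,0]]
[[12,17],[15,7],[24,0],[41,17],[48,0]]
[[9,7],[12,17],[15,7],[24,0],[41,17],[48,0]]
[[9,7],[12,17],[15,10],[24,0],[41,17],[48,0]]
[[9,7],[12,17],[15,10],[37,0],[41,17],[48,0]]
[[9,7],[12,17],[15,10],[37,0],[41,17],[48,0]]
[[9,7],[12,17],[15,10],[37,0],[41,17],[48,0]]
[[8,8],[12,17],[15,10],[37,0],[41,17],[48,0]]
[[3,15],[12,17],[15,10],[37,0],[41,17],[48,0]]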